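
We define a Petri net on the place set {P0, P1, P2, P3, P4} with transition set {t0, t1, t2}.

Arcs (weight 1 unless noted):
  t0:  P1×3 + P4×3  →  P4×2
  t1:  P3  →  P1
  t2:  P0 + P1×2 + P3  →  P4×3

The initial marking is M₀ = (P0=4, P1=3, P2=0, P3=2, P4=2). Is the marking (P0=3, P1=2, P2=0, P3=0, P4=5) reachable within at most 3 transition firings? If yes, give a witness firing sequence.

step 1: fire t1:  (P0=4, P1=3, P2=0, P3=2, P4=2) → (P0=4, P1=4, P2=0, P3=1, P4=2)
step 2: fire t2:  (P0=4, P1=4, P2=0, P3=1, P4=2) → (P0=3, P1=2, P2=0, P3=0, P4=5)

YES — reachable via ⟨t1, t2⟩ (2 firings)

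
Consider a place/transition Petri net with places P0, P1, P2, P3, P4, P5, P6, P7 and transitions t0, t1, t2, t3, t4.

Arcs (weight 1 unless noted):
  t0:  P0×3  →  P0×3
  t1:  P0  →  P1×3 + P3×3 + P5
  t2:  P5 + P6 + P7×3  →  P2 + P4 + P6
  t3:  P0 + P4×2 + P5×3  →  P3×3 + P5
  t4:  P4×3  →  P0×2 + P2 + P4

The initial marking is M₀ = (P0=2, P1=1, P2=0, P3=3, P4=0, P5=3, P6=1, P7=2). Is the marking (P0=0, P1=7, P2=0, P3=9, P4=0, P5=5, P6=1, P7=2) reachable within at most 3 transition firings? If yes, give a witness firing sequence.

step 1: fire t1:  (P0=2, P1=1, P2=0, P3=3, P4=0, P5=3, P6=1, P7=2) → (P0=1, P1=4, P2=0, P3=6, P4=0, P5=4, P6=1, P7=2)
step 2: fire t1:  (P0=1, P1=4, P2=0, P3=6, P4=0, P5=4, P6=1, P7=2) → (P0=0, P1=7, P2=0, P3=9, P4=0, P5=5, P6=1, P7=2)

YES — reachable via ⟨t1, t1⟩ (2 firings)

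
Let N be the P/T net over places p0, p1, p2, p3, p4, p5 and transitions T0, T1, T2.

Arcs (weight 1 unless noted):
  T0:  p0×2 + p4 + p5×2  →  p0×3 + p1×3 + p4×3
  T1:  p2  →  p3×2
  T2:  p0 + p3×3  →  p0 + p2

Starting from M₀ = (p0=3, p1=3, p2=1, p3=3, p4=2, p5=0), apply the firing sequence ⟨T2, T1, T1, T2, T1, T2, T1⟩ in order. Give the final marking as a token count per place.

(p0=3, p1=3, p2=0, p3=2, p4=2, p5=0)

step 1: fire T2:  (p0=3, p1=3, p2=1, p3=3, p4=2, p5=0) → (p0=3, p1=3, p2=2, p3=0, p4=2, p5=0)
step 2: fire T1:  (p0=3, p1=3, p2=2, p3=0, p4=2, p5=0) → (p0=3, p1=3, p2=1, p3=2, p4=2, p5=0)
step 3: fire T1:  (p0=3, p1=3, p2=1, p3=2, p4=2, p5=0) → (p0=3, p1=3, p2=0, p3=4, p4=2, p5=0)
step 4: fire T2:  (p0=3, p1=3, p2=0, p3=4, p4=2, p5=0) → (p0=3, p1=3, p2=1, p3=1, p4=2, p5=0)
step 5: fire T1:  (p0=3, p1=3, p2=1, p3=1, p4=2, p5=0) → (p0=3, p1=3, p2=0, p3=3, p4=2, p5=0)
step 6: fire T2:  (p0=3, p1=3, p2=0, p3=3, p4=2, p5=0) → (p0=3, p1=3, p2=1, p3=0, p4=2, p5=0)
step 7: fire T1:  (p0=3, p1=3, p2=1, p3=0, p4=2, p5=0) → (p0=3, p1=3, p2=0, p3=2, p4=2, p5=0)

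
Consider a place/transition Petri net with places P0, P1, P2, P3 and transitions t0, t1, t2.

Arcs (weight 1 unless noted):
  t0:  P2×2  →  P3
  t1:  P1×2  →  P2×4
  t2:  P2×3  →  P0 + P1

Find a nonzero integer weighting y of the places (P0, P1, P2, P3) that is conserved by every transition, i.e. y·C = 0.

Incidence matrix C (rows=places, cols=transitions):
       t0   t1   t2
   P0   0    0    1
   P1   0   -2    1
   P2  -2    4   -3
   P3   1    0    0

Candidate y = [1, 2, 1, 2]; check y·C column-wise:
  col t0: 1·0 + 2·0 + 1·-2 + 2·1 = 0
  col t1: 1·0 + 2·-2 + 1·4 + 2·0 = 0
  col t2: 1·1 + 2·1 + 1·-3 + 2·0 = 0

y = (P0:1, P1:2, P2:1, P3:2)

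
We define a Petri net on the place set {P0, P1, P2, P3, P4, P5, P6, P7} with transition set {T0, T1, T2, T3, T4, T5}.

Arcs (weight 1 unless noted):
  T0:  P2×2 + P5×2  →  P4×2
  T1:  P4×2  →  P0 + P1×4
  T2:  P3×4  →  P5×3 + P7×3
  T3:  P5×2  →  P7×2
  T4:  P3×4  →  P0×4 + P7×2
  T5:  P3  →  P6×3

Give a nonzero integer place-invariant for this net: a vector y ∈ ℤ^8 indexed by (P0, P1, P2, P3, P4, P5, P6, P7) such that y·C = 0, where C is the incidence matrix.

Incidence matrix C (rows=places, cols=transitions):
       T0   T1   T2   T3   T4   T5
   P0   0    1    0    0    4    0
   P1   0    4    0    0    0    0
   P2  -2    0    0    0    0    0
   P3   0    0   -4    0   -4   -1
   P4   2   -2    0    0    0    0
   P5  -2    0    3   -2    0    0
   P6   0    0    0    0    0    3
   P7   0    0    3    2    2    0

Candidate y = [0, 1, 2, 0, 2, 0, 0, 0]; check y·C column-wise:
  col T0: 1·0 + 2·-2 + 2·2 + 0·-2 = 0
  col T1: 0·1 + 1·4 + 2·0 + 2·-2 = 0
  col T2: 1·0 + 2·0 + 0·-4 + 2·0 + 0·3 + 0·3 = 0
  col T3: 1·0 + 2·0 + 2·0 + 0·-2 + 0·2 = 0
  col T4: 0·4 + 1·0 + 2·0 + 0·-4 + 2·0 + 0·2 = 0
  col T5: 1·0 + 2·0 + 0·-1 + 2·0 + 0·3 = 0

y = (P0:0, P1:1, P2:2, P3:0, P4:2, P5:0, P6:0, P7:0)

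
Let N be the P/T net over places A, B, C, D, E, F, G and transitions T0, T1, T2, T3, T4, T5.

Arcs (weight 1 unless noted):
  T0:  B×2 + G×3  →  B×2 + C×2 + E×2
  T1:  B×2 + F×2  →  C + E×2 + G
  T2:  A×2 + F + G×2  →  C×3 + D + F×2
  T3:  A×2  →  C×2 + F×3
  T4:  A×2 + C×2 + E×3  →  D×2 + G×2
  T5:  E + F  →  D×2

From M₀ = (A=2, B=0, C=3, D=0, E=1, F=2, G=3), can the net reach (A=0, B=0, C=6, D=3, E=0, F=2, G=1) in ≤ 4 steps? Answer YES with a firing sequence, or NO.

step 1: fire T2:  (A=2, B=0, C=3, D=0, E=1, F=2, G=3) → (A=0, B=0, C=6, D=1, E=1, F=3, G=1)
step 2: fire T5:  (A=0, B=0, C=6, D=1, E=1, F=3, G=1) → (A=0, B=0, C=6, D=3, E=0, F=2, G=1)

YES — reachable via ⟨T2, T5⟩ (2 firings)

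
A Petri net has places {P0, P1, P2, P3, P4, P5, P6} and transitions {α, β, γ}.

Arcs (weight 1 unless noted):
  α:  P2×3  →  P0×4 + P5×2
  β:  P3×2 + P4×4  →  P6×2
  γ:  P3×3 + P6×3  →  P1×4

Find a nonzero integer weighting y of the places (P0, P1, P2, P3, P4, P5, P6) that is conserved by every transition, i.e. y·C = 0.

Incidence matrix C (rows=places, cols=transitions):
        α    β    γ
   P0   4    0    0
   P1   0    0    4
   P2  -3    0    0
   P3   0   -2   -3
   P4   0   -4    0
   P5   2    0    0
   P6   0    2   -3

Candidate y = [3, 0, 4, 0, 0, 0, 0]; check y·C column-wise:
  col α: 3·4 + 4·-3 + 0·2 = 0
  col β: 3·0 + 4·0 + 0·-2 + 0·-4 + 0·2 = 0
  col γ: 3·0 + 0·4 + 4·0 + 0·-3 + 0·-3 = 0

y = (P0:3, P1:0, P2:4, P3:0, P4:0, P5:0, P6:0)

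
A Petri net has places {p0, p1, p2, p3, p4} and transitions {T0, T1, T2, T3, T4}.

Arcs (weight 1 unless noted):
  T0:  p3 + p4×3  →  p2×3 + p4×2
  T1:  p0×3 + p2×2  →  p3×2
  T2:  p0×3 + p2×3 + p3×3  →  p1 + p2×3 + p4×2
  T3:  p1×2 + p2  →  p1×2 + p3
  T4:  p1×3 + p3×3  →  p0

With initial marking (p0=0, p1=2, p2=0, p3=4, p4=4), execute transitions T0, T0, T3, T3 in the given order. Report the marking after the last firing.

step 1: fire T0:  (p0=0, p1=2, p2=0, p3=4, p4=4) → (p0=0, p1=2, p2=3, p3=3, p4=3)
step 2: fire T0:  (p0=0, p1=2, p2=3, p3=3, p4=3) → (p0=0, p1=2, p2=6, p3=2, p4=2)
step 3: fire T3:  (p0=0, p1=2, p2=6, p3=2, p4=2) → (p0=0, p1=2, p2=5, p3=3, p4=2)
step 4: fire T3:  (p0=0, p1=2, p2=5, p3=3, p4=2) → (p0=0, p1=2, p2=4, p3=4, p4=2)

(p0=0, p1=2, p2=4, p3=4, p4=2)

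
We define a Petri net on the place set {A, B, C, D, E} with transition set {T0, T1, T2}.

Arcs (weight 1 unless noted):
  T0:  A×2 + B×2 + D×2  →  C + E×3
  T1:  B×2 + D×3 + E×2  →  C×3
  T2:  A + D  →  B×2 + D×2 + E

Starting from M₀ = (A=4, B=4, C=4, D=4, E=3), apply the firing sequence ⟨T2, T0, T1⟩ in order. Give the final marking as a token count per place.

step 1: fire T2:  (A=4, B=4, C=4, D=4, E=3) → (A=3, B=6, C=4, D=5, E=4)
step 2: fire T0:  (A=3, B=6, C=4, D=5, E=4) → (A=1, B=4, C=5, D=3, E=7)
step 3: fire T1:  (A=1, B=4, C=5, D=3, E=7) → (A=1, B=2, C=8, D=0, E=5)

(A=1, B=2, C=8, D=0, E=5)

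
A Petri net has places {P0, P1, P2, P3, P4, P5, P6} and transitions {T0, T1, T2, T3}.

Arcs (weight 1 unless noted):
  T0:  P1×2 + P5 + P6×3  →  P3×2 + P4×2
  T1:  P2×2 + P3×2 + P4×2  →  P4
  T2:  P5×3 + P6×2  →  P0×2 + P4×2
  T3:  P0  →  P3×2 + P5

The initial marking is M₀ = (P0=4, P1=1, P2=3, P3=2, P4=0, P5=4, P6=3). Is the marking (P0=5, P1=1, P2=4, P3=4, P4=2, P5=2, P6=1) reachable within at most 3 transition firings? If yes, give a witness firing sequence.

depth 0: 1 marking
depth 1: 3 markings reached so far
depth 2: 6 markings reached so far
depth 3: 9 markings reached so far
target is not among the 9 markings reachable within 3 steps

NO — not reachable within 3 firings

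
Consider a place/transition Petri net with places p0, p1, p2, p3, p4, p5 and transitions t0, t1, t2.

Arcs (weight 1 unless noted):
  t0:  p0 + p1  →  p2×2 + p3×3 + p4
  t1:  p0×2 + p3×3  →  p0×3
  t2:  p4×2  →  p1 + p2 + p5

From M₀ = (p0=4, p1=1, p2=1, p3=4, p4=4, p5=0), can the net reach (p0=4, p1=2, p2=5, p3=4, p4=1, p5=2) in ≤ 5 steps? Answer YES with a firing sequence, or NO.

YES — reachable via ⟨t0, t1, t2, t2⟩ (4 firings)

step 1: fire t0:  (p0=4, p1=1, p2=1, p3=4, p4=4, p5=0) → (p0=3, p1=0, p2=3, p3=7, p4=5, p5=0)
step 2: fire t1:  (p0=3, p1=0, p2=3, p3=7, p4=5, p5=0) → (p0=4, p1=0, p2=3, p3=4, p4=5, p5=0)
step 3: fire t2:  (p0=4, p1=0, p2=3, p3=4, p4=5, p5=0) → (p0=4, p1=1, p2=4, p3=4, p4=3, p5=1)
step 4: fire t2:  (p0=4, p1=1, p2=4, p3=4, p4=3, p5=1) → (p0=4, p1=2, p2=5, p3=4, p4=1, p5=2)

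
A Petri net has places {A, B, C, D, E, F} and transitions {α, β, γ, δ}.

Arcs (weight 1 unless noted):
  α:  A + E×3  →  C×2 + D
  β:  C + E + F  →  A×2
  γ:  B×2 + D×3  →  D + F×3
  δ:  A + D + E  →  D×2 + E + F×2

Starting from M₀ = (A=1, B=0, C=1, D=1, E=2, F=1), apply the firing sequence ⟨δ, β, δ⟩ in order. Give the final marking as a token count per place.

step 1: fire δ:  (A=1, B=0, C=1, D=1, E=2, F=1) → (A=0, B=0, C=1, D=2, E=2, F=3)
step 2: fire β:  (A=0, B=0, C=1, D=2, E=2, F=3) → (A=2, B=0, C=0, D=2, E=1, F=2)
step 3: fire δ:  (A=2, B=0, C=0, D=2, E=1, F=2) → (A=1, B=0, C=0, D=3, E=1, F=4)

(A=1, B=0, C=0, D=3, E=1, F=4)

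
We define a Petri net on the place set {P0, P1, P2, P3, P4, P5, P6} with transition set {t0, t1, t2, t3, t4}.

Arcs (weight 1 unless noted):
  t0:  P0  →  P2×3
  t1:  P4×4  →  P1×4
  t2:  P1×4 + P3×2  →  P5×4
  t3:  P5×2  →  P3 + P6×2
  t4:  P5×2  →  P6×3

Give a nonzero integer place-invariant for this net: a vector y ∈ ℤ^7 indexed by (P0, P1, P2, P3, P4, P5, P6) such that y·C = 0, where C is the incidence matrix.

y = (P0:3, P1:0, P2:1, P3:0, P4:0, P5:0, P6:0)

Incidence matrix C (rows=places, cols=transitions):
       t0   t1   t2   t3   t4
   P0  -1    0    0    0    0
   P1   0    4   -4    0    0
   P2   3    0    0    0    0
   P3   0    0   -2    1    0
   P4   0   -4    0    0    0
   P5   0    0    4   -2   -2
   P6   0    0    0    2    3

Candidate y = [3, 0, 1, 0, 0, 0, 0]; check y·C column-wise:
  col t0: 3·-1 + 1·3 = 0
  col t1: 3·0 + 0·4 + 1·0 + 0·-4 = 0
  col t2: 3·0 + 0·-4 + 1·0 + 0·-2 + 0·4 = 0
  col t3: 3·0 + 1·0 + 0·1 + 0·-2 + 0·2 = 0
  col t4: 3·0 + 1·0 + 0·-2 + 0·3 = 0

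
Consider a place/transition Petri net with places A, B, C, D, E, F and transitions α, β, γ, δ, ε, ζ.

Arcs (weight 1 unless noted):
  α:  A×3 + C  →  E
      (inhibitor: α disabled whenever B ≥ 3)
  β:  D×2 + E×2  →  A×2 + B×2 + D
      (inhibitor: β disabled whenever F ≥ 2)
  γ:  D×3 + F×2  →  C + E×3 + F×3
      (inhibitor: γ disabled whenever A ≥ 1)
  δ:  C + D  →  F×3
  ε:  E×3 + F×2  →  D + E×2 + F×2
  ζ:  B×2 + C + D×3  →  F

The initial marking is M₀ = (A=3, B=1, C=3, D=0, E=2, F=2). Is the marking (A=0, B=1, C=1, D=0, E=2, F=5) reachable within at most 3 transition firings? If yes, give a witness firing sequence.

step 1: fire α:  (A=3, B=1, C=3, D=0, E=2, F=2) → (A=0, B=1, C=2, D=0, E=3, F=2)
step 2: fire ε:  (A=0, B=1, C=2, D=0, E=3, F=2) → (A=0, B=1, C=2, D=1, E=2, F=2)
step 3: fire δ:  (A=0, B=1, C=2, D=1, E=2, F=2) → (A=0, B=1, C=1, D=0, E=2, F=5)

YES — reachable via ⟨α, ε, δ⟩ (3 firings)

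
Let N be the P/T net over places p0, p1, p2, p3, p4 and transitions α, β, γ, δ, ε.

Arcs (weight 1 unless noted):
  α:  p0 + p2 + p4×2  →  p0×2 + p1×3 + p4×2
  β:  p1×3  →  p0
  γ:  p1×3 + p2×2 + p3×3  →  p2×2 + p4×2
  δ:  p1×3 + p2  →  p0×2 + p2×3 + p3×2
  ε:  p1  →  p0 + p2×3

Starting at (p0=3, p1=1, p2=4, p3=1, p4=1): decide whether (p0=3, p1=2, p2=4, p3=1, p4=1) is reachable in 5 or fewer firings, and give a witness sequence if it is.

depth 0: 1 marking
depth 1: 2 markings reached so far
depth 2: 2 markings reached so far
(frontier empty at depth 2; search complete)
target is not among the 2 markings reachable within 5 steps

NO — not reachable within 5 firings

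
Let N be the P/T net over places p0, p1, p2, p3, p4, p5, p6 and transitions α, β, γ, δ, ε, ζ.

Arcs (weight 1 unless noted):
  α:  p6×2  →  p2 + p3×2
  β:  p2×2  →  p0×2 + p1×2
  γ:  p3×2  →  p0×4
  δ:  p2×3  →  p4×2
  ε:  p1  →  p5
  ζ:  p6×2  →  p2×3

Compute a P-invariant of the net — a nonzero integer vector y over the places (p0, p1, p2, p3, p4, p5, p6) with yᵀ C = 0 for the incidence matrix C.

Incidence matrix C (rows=places, cols=transitions):
        α    β    γ    δ    ε    ζ
   p0   0    2    4    0    0    0
   p1   0    2    0    0   -1    0
   p2   1   -2    0   -3    0    3
   p3   2    0   -2    0    0    0
   p4   0    0    0    2    0    0
   p5   0    0    0    0    1    0
   p6  -2    0    0    0    0   -2

Candidate y = [1, 1, 2, 2, 3, 1, 3]; check y·C column-wise:
  col α: 1·0 + 1·0 + 2·1 + 2·2 + 3·0 + 1·0 + 3·-2 = 0
  col β: 1·2 + 1·2 + 2·-2 + 2·0 + 3·0 + 1·0 + 3·0 = 0
  col γ: 1·4 + 1·0 + 2·0 + 2·-2 + 3·0 + 1·0 + 3·0 = 0
  col δ: 1·0 + 1·0 + 2·-3 + 2·0 + 3·2 + 1·0 + 3·0 = 0
  col ε: 1·0 + 1·-1 + 2·0 + 2·0 + 3·0 + 1·1 + 3·0 = 0
  col ζ: 1·0 + 1·0 + 2·3 + 2·0 + 3·0 + 1·0 + 3·-2 = 0

y = (p0:1, p1:1, p2:2, p3:2, p4:3, p5:1, p6:3)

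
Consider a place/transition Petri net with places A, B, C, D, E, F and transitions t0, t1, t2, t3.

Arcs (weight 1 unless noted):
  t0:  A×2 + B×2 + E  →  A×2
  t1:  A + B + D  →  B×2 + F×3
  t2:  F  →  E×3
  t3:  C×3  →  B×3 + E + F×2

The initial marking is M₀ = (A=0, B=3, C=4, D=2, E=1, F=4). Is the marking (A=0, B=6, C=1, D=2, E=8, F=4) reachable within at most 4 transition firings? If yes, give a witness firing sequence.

YES — reachable via ⟨t2, t2, t3⟩ (3 firings)

step 1: fire t2:  (A=0, B=3, C=4, D=2, E=1, F=4) → (A=0, B=3, C=4, D=2, E=4, F=3)
step 2: fire t2:  (A=0, B=3, C=4, D=2, E=4, F=3) → (A=0, B=3, C=4, D=2, E=7, F=2)
step 3: fire t3:  (A=0, B=3, C=4, D=2, E=7, F=2) → (A=0, B=6, C=1, D=2, E=8, F=4)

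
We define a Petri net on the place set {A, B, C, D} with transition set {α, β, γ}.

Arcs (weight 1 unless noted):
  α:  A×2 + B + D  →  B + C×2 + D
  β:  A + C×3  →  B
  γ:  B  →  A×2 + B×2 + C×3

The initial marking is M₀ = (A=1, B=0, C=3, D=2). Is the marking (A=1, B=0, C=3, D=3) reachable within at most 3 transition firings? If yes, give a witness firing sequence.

NO — not reachable within 3 firings

depth 0: 1 marking
depth 1: 2 markings reached so far
depth 2: 3 markings reached so far
depth 3: 6 markings reached so far
target is not among the 6 markings reachable within 3 steps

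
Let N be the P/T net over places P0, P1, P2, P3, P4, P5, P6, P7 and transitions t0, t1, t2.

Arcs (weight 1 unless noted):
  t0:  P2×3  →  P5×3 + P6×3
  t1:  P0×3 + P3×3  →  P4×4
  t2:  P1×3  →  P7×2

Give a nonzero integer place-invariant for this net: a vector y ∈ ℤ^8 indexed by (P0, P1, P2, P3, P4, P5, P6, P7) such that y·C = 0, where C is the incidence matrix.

Incidence matrix C (rows=places, cols=transitions):
       t0   t1   t2
   P0   0   -3    0
   P1   0    0   -3
   P2  -3    0    0
   P3   0   -3    0
   P4   0    4    0
   P5   3    0    0
   P6   3    0    0
   P7   0    0    2

Candidate y = [1, 0, 0, -1, 0, 0, 0, 0]; check y·C column-wise:
  col t0: 1·0 + 0·-3 + -1·0 + 0·3 + 0·3 = 0
  col t1: 1·-3 + -1·-3 + 0·4 = 0
  col t2: 1·0 + 0·-3 + -1·0 + 0·2 = 0

y = (P0:1, P1:0, P2:0, P3:-1, P4:0, P5:0, P6:0, P7:0)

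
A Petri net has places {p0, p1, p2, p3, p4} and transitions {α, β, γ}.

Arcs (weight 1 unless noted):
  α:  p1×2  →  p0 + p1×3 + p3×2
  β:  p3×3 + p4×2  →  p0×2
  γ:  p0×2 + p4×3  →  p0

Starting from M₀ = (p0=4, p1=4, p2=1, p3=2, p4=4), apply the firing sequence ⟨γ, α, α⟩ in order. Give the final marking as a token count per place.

step 1: fire γ:  (p0=4, p1=4, p2=1, p3=2, p4=4) → (p0=3, p1=4, p2=1, p3=2, p4=1)
step 2: fire α:  (p0=3, p1=4, p2=1, p3=2, p4=1) → (p0=4, p1=5, p2=1, p3=4, p4=1)
step 3: fire α:  (p0=4, p1=5, p2=1, p3=4, p4=1) → (p0=5, p1=6, p2=1, p3=6, p4=1)

(p0=5, p1=6, p2=1, p3=6, p4=1)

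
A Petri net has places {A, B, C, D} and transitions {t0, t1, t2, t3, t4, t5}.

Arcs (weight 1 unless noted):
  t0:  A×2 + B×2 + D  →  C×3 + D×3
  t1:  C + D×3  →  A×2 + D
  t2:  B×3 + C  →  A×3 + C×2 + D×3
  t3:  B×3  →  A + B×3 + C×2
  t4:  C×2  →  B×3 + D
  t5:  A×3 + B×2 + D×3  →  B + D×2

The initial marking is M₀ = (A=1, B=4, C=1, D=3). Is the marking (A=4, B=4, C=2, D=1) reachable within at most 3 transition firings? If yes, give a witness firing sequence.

YES — reachable via ⟨t1, t3⟩ (2 firings)

step 1: fire t1:  (A=1, B=4, C=1, D=3) → (A=3, B=4, C=0, D=1)
step 2: fire t3:  (A=3, B=4, C=0, D=1) → (A=4, B=4, C=2, D=1)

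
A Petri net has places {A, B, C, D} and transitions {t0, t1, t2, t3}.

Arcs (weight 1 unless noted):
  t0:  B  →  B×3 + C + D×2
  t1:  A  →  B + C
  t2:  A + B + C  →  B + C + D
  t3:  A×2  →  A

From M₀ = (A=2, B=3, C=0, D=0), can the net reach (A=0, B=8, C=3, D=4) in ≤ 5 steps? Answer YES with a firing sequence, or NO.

YES — reachable via ⟨t0, t0, t3, t1⟩ (4 firings)

step 1: fire t0:  (A=2, B=3, C=0, D=0) → (A=2, B=5, C=1, D=2)
step 2: fire t0:  (A=2, B=5, C=1, D=2) → (A=2, B=7, C=2, D=4)
step 3: fire t3:  (A=2, B=7, C=2, D=4) → (A=1, B=7, C=2, D=4)
step 4: fire t1:  (A=1, B=7, C=2, D=4) → (A=0, B=8, C=3, D=4)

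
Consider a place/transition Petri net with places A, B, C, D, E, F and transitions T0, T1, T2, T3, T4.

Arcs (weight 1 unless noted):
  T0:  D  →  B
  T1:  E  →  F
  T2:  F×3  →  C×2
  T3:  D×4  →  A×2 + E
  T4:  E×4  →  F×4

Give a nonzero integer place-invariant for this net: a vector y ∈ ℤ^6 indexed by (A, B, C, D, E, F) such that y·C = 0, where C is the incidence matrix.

y = (A:2, B:1, C:0, D:1, E:0, F:0)

Incidence matrix C (rows=places, cols=transitions):
       T0   T1   T2   T3   T4
    A   0    0    0    2    0
    B   1    0    0    0    0
    C   0    0    2    0    0
    D  -1    0    0   -4    0
    E   0   -1    0    1   -4
    F   0    1   -3    0    4

Candidate y = [2, 1, 0, 1, 0, 0]; check y·C column-wise:
  col T0: 2·0 + 1·1 + 1·-1 = 0
  col T1: 2·0 + 1·0 + 1·0 + 0·-1 + 0·1 = 0
  col T2: 2·0 + 1·0 + 0·2 + 1·0 + 0·-3 = 0
  col T3: 2·2 + 1·0 + 1·-4 + 0·1 = 0
  col T4: 2·0 + 1·0 + 1·0 + 0·-4 + 0·4 = 0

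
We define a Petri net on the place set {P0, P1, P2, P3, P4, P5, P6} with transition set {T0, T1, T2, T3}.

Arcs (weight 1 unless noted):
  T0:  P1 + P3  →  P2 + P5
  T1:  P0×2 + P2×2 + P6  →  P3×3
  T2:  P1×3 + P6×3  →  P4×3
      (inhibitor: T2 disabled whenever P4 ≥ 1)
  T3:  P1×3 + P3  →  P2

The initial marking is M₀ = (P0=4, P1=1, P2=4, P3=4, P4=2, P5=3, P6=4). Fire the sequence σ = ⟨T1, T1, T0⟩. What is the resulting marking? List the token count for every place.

(P0=0, P1=0, P2=1, P3=9, P4=2, P5=4, P6=2)

step 1: fire T1:  (P0=4, P1=1, P2=4, P3=4, P4=2, P5=3, P6=4) → (P0=2, P1=1, P2=2, P3=7, P4=2, P5=3, P6=3)
step 2: fire T1:  (P0=2, P1=1, P2=2, P3=7, P4=2, P5=3, P6=3) → (P0=0, P1=1, P2=0, P3=10, P4=2, P5=3, P6=2)
step 3: fire T0:  (P0=0, P1=1, P2=0, P3=10, P4=2, P5=3, P6=2) → (P0=0, P1=0, P2=1, P3=9, P4=2, P5=4, P6=2)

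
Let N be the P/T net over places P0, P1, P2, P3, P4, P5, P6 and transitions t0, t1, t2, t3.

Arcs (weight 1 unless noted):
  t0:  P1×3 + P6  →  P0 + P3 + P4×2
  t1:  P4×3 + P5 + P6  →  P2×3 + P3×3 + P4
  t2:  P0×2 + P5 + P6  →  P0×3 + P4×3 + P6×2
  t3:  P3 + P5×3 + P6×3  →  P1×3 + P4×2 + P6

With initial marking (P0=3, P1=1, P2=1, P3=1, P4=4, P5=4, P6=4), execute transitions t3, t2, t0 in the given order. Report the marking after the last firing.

(P0=5, P1=1, P2=1, P3=1, P4=11, P5=0, P6=2)

step 1: fire t3:  (P0=3, P1=1, P2=1, P3=1, P4=4, P5=4, P6=4) → (P0=3, P1=4, P2=1, P3=0, P4=6, P5=1, P6=2)
step 2: fire t2:  (P0=3, P1=4, P2=1, P3=0, P4=6, P5=1, P6=2) → (P0=4, P1=4, P2=1, P3=0, P4=9, P5=0, P6=3)
step 3: fire t0:  (P0=4, P1=4, P2=1, P3=0, P4=9, P5=0, P6=3) → (P0=5, P1=1, P2=1, P3=1, P4=11, P5=0, P6=2)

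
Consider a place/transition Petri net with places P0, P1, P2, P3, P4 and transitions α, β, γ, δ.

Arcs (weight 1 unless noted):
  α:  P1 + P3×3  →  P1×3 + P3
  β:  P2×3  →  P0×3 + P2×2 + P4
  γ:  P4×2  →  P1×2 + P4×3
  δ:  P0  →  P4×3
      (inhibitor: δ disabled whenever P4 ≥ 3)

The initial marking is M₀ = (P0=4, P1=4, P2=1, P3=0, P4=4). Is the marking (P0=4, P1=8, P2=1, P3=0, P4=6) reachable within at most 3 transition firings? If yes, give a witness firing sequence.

YES — reachable via ⟨γ, γ⟩ (2 firings)

step 1: fire γ:  (P0=4, P1=4, P2=1, P3=0, P4=4) → (P0=4, P1=6, P2=1, P3=0, P4=5)
step 2: fire γ:  (P0=4, P1=6, P2=1, P3=0, P4=5) → (P0=4, P1=8, P2=1, P3=0, P4=6)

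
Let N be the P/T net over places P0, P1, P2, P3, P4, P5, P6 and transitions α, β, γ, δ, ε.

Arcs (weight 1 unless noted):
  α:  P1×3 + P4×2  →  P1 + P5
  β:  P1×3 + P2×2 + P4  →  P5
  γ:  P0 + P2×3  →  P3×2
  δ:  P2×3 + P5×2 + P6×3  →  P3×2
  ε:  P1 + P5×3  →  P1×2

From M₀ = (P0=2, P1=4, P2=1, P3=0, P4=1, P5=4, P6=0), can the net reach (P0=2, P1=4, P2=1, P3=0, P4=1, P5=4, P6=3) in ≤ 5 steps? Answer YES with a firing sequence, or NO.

depth 0: 1 marking
depth 1: 2 markings reached so far
depth 2: 2 markings reached so far
(frontier empty at depth 2; search complete)
target is not among the 2 markings reachable within 5 steps

NO — not reachable within 5 firings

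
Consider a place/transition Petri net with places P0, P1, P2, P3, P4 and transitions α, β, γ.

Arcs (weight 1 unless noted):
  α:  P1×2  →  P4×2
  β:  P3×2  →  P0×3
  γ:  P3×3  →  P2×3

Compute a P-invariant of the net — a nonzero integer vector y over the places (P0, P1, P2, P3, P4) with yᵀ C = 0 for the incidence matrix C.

y = (P0:2, P1:0, P2:3, P3:3, P4:0)

Incidence matrix C (rows=places, cols=transitions):
        α    β    γ
   P0   0    3    0
   P1  -2    0    0
   P2   0    0    3
   P3   0   -2   -3
   P4   2    0    0

Candidate y = [2, 0, 3, 3, 0]; check y·C column-wise:
  col α: 2·0 + 0·-2 + 3·0 + 3·0 + 0·2 = 0
  col β: 2·3 + 3·0 + 3·-2 = 0
  col γ: 2·0 + 3·3 + 3·-3 = 0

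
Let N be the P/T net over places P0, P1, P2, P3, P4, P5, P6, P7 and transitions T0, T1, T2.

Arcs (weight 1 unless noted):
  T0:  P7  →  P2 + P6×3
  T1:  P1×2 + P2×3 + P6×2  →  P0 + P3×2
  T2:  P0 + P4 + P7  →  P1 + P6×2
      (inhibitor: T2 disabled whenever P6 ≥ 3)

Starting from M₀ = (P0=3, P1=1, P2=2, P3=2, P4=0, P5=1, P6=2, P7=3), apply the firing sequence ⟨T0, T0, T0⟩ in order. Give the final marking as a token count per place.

(P0=3, P1=1, P2=5, P3=2, P4=0, P5=1, P6=11, P7=0)

step 1: fire T0:  (P0=3, P1=1, P2=2, P3=2, P4=0, P5=1, P6=2, P7=3) → (P0=3, P1=1, P2=3, P3=2, P4=0, P5=1, P6=5, P7=2)
step 2: fire T0:  (P0=3, P1=1, P2=3, P3=2, P4=0, P5=1, P6=5, P7=2) → (P0=3, P1=1, P2=4, P3=2, P4=0, P5=1, P6=8, P7=1)
step 3: fire T0:  (P0=3, P1=1, P2=4, P3=2, P4=0, P5=1, P6=8, P7=1) → (P0=3, P1=1, P2=5, P3=2, P4=0, P5=1, P6=11, P7=0)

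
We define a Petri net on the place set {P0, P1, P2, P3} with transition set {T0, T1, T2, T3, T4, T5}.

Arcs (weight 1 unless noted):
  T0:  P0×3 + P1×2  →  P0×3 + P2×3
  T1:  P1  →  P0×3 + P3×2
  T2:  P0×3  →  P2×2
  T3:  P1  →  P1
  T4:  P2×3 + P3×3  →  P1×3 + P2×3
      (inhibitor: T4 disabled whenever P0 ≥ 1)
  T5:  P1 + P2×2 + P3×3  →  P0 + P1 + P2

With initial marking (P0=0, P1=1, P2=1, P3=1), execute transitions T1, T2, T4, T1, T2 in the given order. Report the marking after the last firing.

(P0=0, P1=2, P2=5, P3=2)

step 1: fire T1:  (P0=0, P1=1, P2=1, P3=1) → (P0=3, P1=0, P2=1, P3=3)
step 2: fire T2:  (P0=3, P1=0, P2=1, P3=3) → (P0=0, P1=0, P2=3, P3=3)
step 3: fire T4:  (P0=0, P1=0, P2=3, P3=3) → (P0=0, P1=3, P2=3, P3=0)
step 4: fire T1:  (P0=0, P1=3, P2=3, P3=0) → (P0=3, P1=2, P2=3, P3=2)
step 5: fire T2:  (P0=3, P1=2, P2=3, P3=2) → (P0=0, P1=2, P2=5, P3=2)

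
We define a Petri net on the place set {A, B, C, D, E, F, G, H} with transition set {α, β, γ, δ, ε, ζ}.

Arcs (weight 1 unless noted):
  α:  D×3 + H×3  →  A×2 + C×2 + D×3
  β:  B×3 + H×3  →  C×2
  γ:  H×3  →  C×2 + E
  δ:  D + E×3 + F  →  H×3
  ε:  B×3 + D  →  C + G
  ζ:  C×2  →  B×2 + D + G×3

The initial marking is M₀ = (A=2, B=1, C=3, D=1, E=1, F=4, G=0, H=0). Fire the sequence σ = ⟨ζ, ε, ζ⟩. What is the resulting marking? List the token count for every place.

step 1: fire ζ:  (A=2, B=1, C=3, D=1, E=1, F=4, G=0, H=0) → (A=2, B=3, C=1, D=2, E=1, F=4, G=3, H=0)
step 2: fire ε:  (A=2, B=3, C=1, D=2, E=1, F=4, G=3, H=0) → (A=2, B=0, C=2, D=1, E=1, F=4, G=4, H=0)
step 3: fire ζ:  (A=2, B=0, C=2, D=1, E=1, F=4, G=4, H=0) → (A=2, B=2, C=0, D=2, E=1, F=4, G=7, H=0)

(A=2, B=2, C=0, D=2, E=1, F=4, G=7, H=0)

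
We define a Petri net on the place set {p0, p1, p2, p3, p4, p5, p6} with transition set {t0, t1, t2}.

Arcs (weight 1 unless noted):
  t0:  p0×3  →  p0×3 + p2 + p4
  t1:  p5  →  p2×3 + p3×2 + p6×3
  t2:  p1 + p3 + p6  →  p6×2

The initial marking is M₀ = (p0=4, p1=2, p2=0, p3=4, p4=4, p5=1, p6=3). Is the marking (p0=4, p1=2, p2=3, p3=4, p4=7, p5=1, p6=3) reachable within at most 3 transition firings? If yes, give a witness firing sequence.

step 1: fire t0:  (p0=4, p1=2, p2=0, p3=4, p4=4, p5=1, p6=3) → (p0=4, p1=2, p2=1, p3=4, p4=5, p5=1, p6=3)
step 2: fire t0:  (p0=4, p1=2, p2=1, p3=4, p4=5, p5=1, p6=3) → (p0=4, p1=2, p2=2, p3=4, p4=6, p5=1, p6=3)
step 3: fire t0:  (p0=4, p1=2, p2=2, p3=4, p4=6, p5=1, p6=3) → (p0=4, p1=2, p2=3, p3=4, p4=7, p5=1, p6=3)

YES — reachable via ⟨t0, t0, t0⟩ (3 firings)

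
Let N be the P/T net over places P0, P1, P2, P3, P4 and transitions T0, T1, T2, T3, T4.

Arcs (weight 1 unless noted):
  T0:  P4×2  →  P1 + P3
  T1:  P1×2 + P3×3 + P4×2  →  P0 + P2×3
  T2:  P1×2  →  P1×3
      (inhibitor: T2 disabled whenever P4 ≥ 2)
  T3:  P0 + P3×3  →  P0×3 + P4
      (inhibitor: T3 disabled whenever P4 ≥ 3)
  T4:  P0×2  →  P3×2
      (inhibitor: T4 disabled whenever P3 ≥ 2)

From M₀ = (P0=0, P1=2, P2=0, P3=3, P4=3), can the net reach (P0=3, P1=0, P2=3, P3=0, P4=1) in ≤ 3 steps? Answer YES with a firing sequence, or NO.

NO — not reachable within 3 firings

depth 0: 1 marking
depth 1: 3 markings reached so far
depth 2: 4 markings reached so far
depth 3: 5 markings reached so far
target is not among the 5 markings reachable within 3 steps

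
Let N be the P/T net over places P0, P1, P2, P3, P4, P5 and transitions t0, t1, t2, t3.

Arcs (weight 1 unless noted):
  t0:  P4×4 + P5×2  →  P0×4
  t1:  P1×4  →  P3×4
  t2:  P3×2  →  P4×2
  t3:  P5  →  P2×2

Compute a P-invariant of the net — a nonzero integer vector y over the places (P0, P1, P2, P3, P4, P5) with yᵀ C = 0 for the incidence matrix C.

y = (P0:1, P1:1, P2:0, P3:1, P4:1, P5:0)

Incidence matrix C (rows=places, cols=transitions):
       t0   t1   t2   t3
   P0   4    0    0    0
   P1   0   -4    0    0
   P2   0    0    0    2
   P3   0    4   -2    0
   P4  -4    0    2    0
   P5  -2    0    0   -1

Candidate y = [1, 1, 0, 1, 1, 0]; check y·C column-wise:
  col t0: 1·4 + 1·0 + 1·0 + 1·-4 + 0·-2 = 0
  col t1: 1·0 + 1·-4 + 1·4 + 1·0 = 0
  col t2: 1·0 + 1·0 + 1·-2 + 1·2 = 0
  col t3: 1·0 + 1·0 + 0·2 + 1·0 + 1·0 + 0·-1 = 0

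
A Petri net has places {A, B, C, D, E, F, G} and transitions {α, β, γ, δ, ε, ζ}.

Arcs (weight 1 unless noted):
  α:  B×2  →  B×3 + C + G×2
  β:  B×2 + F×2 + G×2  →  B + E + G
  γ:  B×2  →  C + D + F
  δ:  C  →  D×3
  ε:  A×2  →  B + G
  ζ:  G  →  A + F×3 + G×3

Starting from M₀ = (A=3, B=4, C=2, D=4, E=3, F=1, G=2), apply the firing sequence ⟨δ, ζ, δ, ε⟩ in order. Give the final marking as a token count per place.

(A=2, B=5, C=0, D=10, E=3, F=4, G=5)

step 1: fire δ:  (A=3, B=4, C=2, D=4, E=3, F=1, G=2) → (A=3, B=4, C=1, D=7, E=3, F=1, G=2)
step 2: fire ζ:  (A=3, B=4, C=1, D=7, E=3, F=1, G=2) → (A=4, B=4, C=1, D=7, E=3, F=4, G=4)
step 3: fire δ:  (A=4, B=4, C=1, D=7, E=3, F=4, G=4) → (A=4, B=4, C=0, D=10, E=3, F=4, G=4)
step 4: fire ε:  (A=4, B=4, C=0, D=10, E=3, F=4, G=4) → (A=2, B=5, C=0, D=10, E=3, F=4, G=5)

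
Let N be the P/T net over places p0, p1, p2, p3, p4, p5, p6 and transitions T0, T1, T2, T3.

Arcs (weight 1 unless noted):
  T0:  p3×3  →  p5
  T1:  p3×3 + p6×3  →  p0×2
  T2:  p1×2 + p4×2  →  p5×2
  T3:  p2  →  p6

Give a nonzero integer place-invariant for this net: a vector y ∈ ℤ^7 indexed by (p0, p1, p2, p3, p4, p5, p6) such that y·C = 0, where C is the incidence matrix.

y = (p0:0, p1:1, p2:0, p3:0, p4:-1, p5:0, p6:0)

Incidence matrix C (rows=places, cols=transitions):
       T0   T1   T2   T3
   p0   0    2    0    0
   p1   0    0   -2    0
   p2   0    0    0   -1
   p3  -3   -3    0    0
   p4   0    0   -2    0
   p5   1    0    2    0
   p6   0   -3    0    1

Candidate y = [0, 1, 0, 0, -1, 0, 0]; check y·C column-wise:
  col T0: 1·0 + 0·-3 + -1·0 + 0·1 = 0
  col T1: 0·2 + 1·0 + 0·-3 + -1·0 + 0·-3 = 0
  col T2: 1·-2 + -1·-2 + 0·2 = 0
  col T3: 1·0 + 0·-1 + -1·0 + 0·1 = 0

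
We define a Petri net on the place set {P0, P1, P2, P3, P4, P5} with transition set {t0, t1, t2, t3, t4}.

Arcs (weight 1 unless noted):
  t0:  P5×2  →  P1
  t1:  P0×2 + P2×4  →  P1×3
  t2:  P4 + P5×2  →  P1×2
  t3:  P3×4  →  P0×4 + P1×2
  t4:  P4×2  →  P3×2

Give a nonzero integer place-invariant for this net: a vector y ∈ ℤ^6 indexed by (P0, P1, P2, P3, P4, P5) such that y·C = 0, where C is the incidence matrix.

y = (P0:1, P1:2, P2:1, P3:2, P4:2, P5:1)

Incidence matrix C (rows=places, cols=transitions):
       t0   t1   t2   t3   t4
   P0   0   -2    0    4    0
   P1   1    3    2    2    0
   P2   0   -4    0    0    0
   P3   0    0    0   -4    2
   P4   0    0   -1    0   -2
   P5  -2    0   -2    0    0

Candidate y = [1, 2, 1, 2, 2, 1]; check y·C column-wise:
  col t0: 1·0 + 2·1 + 1·0 + 2·0 + 2·0 + 1·-2 = 0
  col t1: 1·-2 + 2·3 + 1·-4 + 2·0 + 2·0 + 1·0 = 0
  col t2: 1·0 + 2·2 + 1·0 + 2·0 + 2·-1 + 1·-2 = 0
  col t3: 1·4 + 2·2 + 1·0 + 2·-4 + 2·0 + 1·0 = 0
  col t4: 1·0 + 2·0 + 1·0 + 2·2 + 2·-2 + 1·0 = 0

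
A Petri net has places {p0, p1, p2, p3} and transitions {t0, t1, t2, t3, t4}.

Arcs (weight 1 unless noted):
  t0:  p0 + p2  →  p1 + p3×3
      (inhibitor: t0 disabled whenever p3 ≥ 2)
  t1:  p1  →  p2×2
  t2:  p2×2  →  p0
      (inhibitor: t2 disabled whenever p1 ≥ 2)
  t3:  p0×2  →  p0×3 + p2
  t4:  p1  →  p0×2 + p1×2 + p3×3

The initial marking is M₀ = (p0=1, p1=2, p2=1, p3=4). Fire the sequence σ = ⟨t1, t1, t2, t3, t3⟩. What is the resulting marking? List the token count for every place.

step 1: fire t1:  (p0=1, p1=2, p2=1, p3=4) → (p0=1, p1=1, p2=3, p3=4)
step 2: fire t1:  (p0=1, p1=1, p2=3, p3=4) → (p0=1, p1=0, p2=5, p3=4)
step 3: fire t2:  (p0=1, p1=0, p2=5, p3=4) → (p0=2, p1=0, p2=3, p3=4)
step 4: fire t3:  (p0=2, p1=0, p2=3, p3=4) → (p0=3, p1=0, p2=4, p3=4)
step 5: fire t3:  (p0=3, p1=0, p2=4, p3=4) → (p0=4, p1=0, p2=5, p3=4)

(p0=4, p1=0, p2=5, p3=4)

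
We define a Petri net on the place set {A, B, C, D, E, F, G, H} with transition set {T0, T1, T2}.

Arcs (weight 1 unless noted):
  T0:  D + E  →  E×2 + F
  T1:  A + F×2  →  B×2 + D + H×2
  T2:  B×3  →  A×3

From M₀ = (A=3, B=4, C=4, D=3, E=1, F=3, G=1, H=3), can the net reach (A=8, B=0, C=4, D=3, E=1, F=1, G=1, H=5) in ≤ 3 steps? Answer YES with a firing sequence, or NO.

NO — not reachable within 3 firings

depth 0: 1 marking
depth 1: 4 markings reached so far
depth 2: 8 markings reached so far
depth 3: 14 markings reached so far
target is not among the 14 markings reachable within 3 steps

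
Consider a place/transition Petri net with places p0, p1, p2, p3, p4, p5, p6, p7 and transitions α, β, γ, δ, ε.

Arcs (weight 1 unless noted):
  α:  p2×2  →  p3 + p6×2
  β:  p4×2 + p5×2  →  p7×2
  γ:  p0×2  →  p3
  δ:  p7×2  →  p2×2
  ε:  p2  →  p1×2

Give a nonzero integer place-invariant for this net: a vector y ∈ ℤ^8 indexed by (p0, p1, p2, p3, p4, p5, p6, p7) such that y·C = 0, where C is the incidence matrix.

Incidence matrix C (rows=places, cols=transitions):
        α    β    γ    δ    ε
   p0   0    0   -2    0    0
   p1   0    0    0    0    2
   p2  -2    0    0    2   -1
   p3   1    0    1    0    0
   p4   0   -2    0    0    0
   p5   0   -2    0    0    0
   p6   2    0    0    0    0
   p7   0    2    0   -2    0

Candidate y = [0, 0, 0, 0, 1, -1, 0, 0]; check y·C column-wise:
  col α: 0·-2 + 0·1 + 1·0 + -1·0 + 0·2 = 0
  col β: 1·-2 + -1·-2 + 0·2 = 0
  col γ: 0·-2 + 0·1 + 1·0 + -1·0 = 0
  col δ: 0·2 + 1·0 + -1·0 + 0·-2 = 0
  col ε: 0·2 + 0·-1 + 1·0 + -1·0 = 0

y = (p0:0, p1:0, p2:0, p3:0, p4:1, p5:-1, p6:0, p7:0)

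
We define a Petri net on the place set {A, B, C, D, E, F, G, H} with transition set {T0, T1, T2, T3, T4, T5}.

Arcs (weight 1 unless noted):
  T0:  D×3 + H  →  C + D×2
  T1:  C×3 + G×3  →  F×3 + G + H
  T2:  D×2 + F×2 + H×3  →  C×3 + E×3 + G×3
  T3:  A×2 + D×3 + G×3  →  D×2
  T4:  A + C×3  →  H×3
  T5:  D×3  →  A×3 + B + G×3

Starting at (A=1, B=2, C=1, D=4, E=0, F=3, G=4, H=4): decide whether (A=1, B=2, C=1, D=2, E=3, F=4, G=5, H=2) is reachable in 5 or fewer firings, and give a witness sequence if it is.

step 1: fire T2:  (A=1, B=2, C=1, D=4, E=0, F=3, G=4, H=4) → (A=1, B=2, C=4, D=2, E=3, F=1, G=7, H=1)
step 2: fire T1:  (A=1, B=2, C=4, D=2, E=3, F=1, G=7, H=1) → (A=1, B=2, C=1, D=2, E=3, F=4, G=5, H=2)

YES — reachable via ⟨T2, T1⟩ (2 firings)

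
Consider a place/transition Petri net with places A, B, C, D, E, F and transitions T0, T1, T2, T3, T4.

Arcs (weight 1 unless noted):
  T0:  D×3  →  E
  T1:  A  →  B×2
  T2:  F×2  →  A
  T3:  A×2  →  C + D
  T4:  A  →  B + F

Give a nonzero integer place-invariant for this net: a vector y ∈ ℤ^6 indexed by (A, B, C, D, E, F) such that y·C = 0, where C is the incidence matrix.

y = (A:0, B:0, C:1, D:-1, E:-3, F:0)

Incidence matrix C (rows=places, cols=transitions):
       T0   T1   T2   T3   T4
    A   0   -1    1   -2   -1
    B   0    2    0    0    1
    C   0    0    0    1    0
    D  -3    0    0    1    0
    E   1    0    0    0    0
    F   0    0   -2    0    1

Candidate y = [0, 0, 1, -1, -3, 0]; check y·C column-wise:
  col T0: 1·0 + -1·-3 + -3·1 = 0
  col T1: 0·-1 + 0·2 + 1·0 + -1·0 + -3·0 = 0
  col T2: 0·1 + 1·0 + -1·0 + -3·0 + 0·-2 = 0
  col T3: 0·-2 + 1·1 + -1·1 + -3·0 = 0
  col T4: 0·-1 + 0·1 + 1·0 + -1·0 + -3·0 + 0·1 = 0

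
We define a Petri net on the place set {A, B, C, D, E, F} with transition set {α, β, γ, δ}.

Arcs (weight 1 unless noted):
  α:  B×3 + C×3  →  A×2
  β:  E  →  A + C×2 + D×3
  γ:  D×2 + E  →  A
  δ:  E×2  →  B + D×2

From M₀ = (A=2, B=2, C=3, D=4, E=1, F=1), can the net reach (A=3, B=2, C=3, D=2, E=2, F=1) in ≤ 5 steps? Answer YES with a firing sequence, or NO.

NO — not reachable within 5 firings

depth 0: 1 marking
depth 1: 3 markings reached so far
depth 2: 3 markings reached so far
(frontier empty at depth 2; search complete)
target is not among the 3 markings reachable within 5 steps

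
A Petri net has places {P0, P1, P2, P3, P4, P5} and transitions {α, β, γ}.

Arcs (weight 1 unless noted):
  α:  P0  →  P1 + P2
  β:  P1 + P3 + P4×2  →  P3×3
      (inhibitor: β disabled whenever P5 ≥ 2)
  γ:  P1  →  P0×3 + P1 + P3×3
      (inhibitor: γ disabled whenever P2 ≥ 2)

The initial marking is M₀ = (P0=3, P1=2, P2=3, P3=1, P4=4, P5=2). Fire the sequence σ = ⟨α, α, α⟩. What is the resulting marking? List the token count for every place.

(P0=0, P1=5, P2=6, P3=1, P4=4, P5=2)

step 1: fire α:  (P0=3, P1=2, P2=3, P3=1, P4=4, P5=2) → (P0=2, P1=3, P2=4, P3=1, P4=4, P5=2)
step 2: fire α:  (P0=2, P1=3, P2=4, P3=1, P4=4, P5=2) → (P0=1, P1=4, P2=5, P3=1, P4=4, P5=2)
step 3: fire α:  (P0=1, P1=4, P2=5, P3=1, P4=4, P5=2) → (P0=0, P1=5, P2=6, P3=1, P4=4, P5=2)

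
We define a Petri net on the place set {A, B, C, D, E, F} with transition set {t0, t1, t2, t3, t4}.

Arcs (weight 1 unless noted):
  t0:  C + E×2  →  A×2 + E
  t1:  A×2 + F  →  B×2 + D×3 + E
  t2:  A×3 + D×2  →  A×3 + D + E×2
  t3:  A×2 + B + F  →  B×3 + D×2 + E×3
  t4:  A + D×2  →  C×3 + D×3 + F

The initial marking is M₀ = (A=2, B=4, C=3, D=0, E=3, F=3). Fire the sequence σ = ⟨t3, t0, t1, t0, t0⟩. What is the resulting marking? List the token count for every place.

step 1: fire t3:  (A=2, B=4, C=3, D=0, E=3, F=3) → (A=0, B=6, C=3, D=2, E=6, F=2)
step 2: fire t0:  (A=0, B=6, C=3, D=2, E=6, F=2) → (A=2, B=6, C=2, D=2, E=5, F=2)
step 3: fire t1:  (A=2, B=6, C=2, D=2, E=5, F=2) → (A=0, B=8, C=2, D=5, E=6, F=1)
step 4: fire t0:  (A=0, B=8, C=2, D=5, E=6, F=1) → (A=2, B=8, C=1, D=5, E=5, F=1)
step 5: fire t0:  (A=2, B=8, C=1, D=5, E=5, F=1) → (A=4, B=8, C=0, D=5, E=4, F=1)

(A=4, B=8, C=0, D=5, E=4, F=1)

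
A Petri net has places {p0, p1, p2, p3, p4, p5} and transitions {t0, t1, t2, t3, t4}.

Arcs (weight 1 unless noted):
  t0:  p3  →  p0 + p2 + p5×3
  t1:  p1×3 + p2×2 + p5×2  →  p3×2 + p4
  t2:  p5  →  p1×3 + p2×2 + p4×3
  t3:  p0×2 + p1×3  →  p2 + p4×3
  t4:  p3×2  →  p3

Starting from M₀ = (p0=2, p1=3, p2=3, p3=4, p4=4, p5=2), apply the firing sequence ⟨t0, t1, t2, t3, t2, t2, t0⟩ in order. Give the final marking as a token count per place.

step 1: fire t0:  (p0=2, p1=3, p2=3, p3=4, p4=4, p5=2) → (p0=3, p1=3, p2=4, p3=3, p4=4, p5=5)
step 2: fire t1:  (p0=3, p1=3, p2=4, p3=3, p4=4, p5=5) → (p0=3, p1=0, p2=2, p3=5, p4=5, p5=3)
step 3: fire t2:  (p0=3, p1=0, p2=2, p3=5, p4=5, p5=3) → (p0=3, p1=3, p2=4, p3=5, p4=8, p5=2)
step 4: fire t3:  (p0=3, p1=3, p2=4, p3=5, p4=8, p5=2) → (p0=1, p1=0, p2=5, p3=5, p4=11, p5=2)
step 5: fire t2:  (p0=1, p1=0, p2=5, p3=5, p4=11, p5=2) → (p0=1, p1=3, p2=7, p3=5, p4=14, p5=1)
step 6: fire t2:  (p0=1, p1=3, p2=7, p3=5, p4=14, p5=1) → (p0=1, p1=6, p2=9, p3=5, p4=17, p5=0)
step 7: fire t0:  (p0=1, p1=6, p2=9, p3=5, p4=17, p5=0) → (p0=2, p1=6, p2=10, p3=4, p4=17, p5=3)

(p0=2, p1=6, p2=10, p3=4, p4=17, p5=3)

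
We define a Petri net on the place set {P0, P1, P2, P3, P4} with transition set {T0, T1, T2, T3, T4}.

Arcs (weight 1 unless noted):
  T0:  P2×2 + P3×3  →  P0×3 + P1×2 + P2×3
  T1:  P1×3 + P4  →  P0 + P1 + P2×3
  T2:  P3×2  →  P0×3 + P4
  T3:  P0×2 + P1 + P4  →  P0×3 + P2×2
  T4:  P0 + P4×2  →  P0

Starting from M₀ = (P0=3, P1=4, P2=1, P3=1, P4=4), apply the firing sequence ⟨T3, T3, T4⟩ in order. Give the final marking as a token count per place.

step 1: fire T3:  (P0=3, P1=4, P2=1, P3=1, P4=4) → (P0=4, P1=3, P2=3, P3=1, P4=3)
step 2: fire T3:  (P0=4, P1=3, P2=3, P3=1, P4=3) → (P0=5, P1=2, P2=5, P3=1, P4=2)
step 3: fire T4:  (P0=5, P1=2, P2=5, P3=1, P4=2) → (P0=5, P1=2, P2=5, P3=1, P4=0)

(P0=5, P1=2, P2=5, P3=1, P4=0)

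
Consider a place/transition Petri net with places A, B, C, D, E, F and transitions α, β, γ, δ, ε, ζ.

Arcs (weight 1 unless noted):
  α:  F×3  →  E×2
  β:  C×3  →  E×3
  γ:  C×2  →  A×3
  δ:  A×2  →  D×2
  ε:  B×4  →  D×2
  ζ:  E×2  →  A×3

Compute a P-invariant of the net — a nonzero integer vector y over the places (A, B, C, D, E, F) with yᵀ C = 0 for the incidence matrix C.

y = (A:2, B:1, C:3, D:2, E:3, F:2)

Incidence matrix C (rows=places, cols=transitions):
        α    β    γ    δ    ε    ζ
    A   0    0    3   -2    0    3
    B   0    0    0    0   -4    0
    C   0   -3   -2    0    0    0
    D   0    0    0    2    2    0
    E   2    3    0    0    0   -2
    F  -3    0    0    0    0    0

Candidate y = [2, 1, 3, 2, 3, 2]; check y·C column-wise:
  col α: 2·0 + 1·0 + 3·0 + 2·0 + 3·2 + 2·-3 = 0
  col β: 2·0 + 1·0 + 3·-3 + 2·0 + 3·3 + 2·0 = 0
  col γ: 2·3 + 1·0 + 3·-2 + 2·0 + 3·0 + 2·0 = 0
  col δ: 2·-2 + 1·0 + 3·0 + 2·2 + 3·0 + 2·0 = 0
  col ε: 2·0 + 1·-4 + 3·0 + 2·2 + 3·0 + 2·0 = 0
  col ζ: 2·3 + 1·0 + 3·0 + 2·0 + 3·-2 + 2·0 = 0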